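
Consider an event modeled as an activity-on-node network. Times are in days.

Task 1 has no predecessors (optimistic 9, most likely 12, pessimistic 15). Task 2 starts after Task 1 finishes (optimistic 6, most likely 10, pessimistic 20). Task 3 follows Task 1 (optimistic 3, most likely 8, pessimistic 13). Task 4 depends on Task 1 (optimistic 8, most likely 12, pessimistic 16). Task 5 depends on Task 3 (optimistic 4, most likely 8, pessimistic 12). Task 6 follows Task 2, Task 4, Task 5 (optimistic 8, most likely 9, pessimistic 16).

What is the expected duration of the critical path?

38 days

te_Task 1 = (9 + 4·12 + 15)/6 = 72/6 = 12
te_Task 2 = (6 + 4·10 + 20)/6 = 66/6 = 11
te_Task 3 = (3 + 4·8 + 13)/6 = 48/6 = 8
te_Task 4 = (8 + 4·12 + 16)/6 = 72/6 = 12
te_Task 5 = (4 + 4·8 + 12)/6 = 48/6 = 8
te_Task 6 = (8 + 4·9 + 16)/6 = 60/6 = 10

Forward pass:
ES_Task 1 = 0; EF_Task 1 = 12
ES_Task 2 = 12; EF_Task 2 = 12+11 = 23
ES_Task 3 = 12; EF_Task 3 = 12+8 = 20
ES_Task 4 = 12; EF_Task 4 = 12+12 = 24
ES_Task 5 = 20; EF_Task 5 = 20+8 = 28
ES_Task 6 = max(EF_Task 2=23, EF_Task 4=24, EF_Task 5=28) = 28; EF_Task 6 = 28+10 = 38
Expected project duration μ = 38 days. Critical path: Task 1 → Task 3 → Task 5 → Task 6.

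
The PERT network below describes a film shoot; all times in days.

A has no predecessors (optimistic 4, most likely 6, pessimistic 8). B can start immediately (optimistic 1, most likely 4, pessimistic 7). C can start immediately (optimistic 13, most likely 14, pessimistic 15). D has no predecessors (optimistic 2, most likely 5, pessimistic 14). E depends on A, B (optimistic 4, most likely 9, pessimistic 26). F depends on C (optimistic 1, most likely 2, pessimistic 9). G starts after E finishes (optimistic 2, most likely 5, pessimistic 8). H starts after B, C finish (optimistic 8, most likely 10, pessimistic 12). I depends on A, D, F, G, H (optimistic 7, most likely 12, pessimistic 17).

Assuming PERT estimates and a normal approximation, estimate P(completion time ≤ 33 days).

te_A = (4 + 4·6 + 8)/6 = 36/6 = 6; σ²_A = ((8−4)/6)² = 0.444
te_B = (1 + 4·4 + 7)/6 = 24/6 = 4; σ²_B = ((7−1)/6)² = 1.000
te_C = (13 + 4·14 + 15)/6 = 84/6 = 14; σ²_C = ((15−13)/6)² = 0.111
te_D = (2 + 4·5 + 14)/6 = 36/6 = 6; σ²_D = ((14−2)/6)² = 4.000
te_E = (4 + 4·9 + 26)/6 = 66/6 = 11; σ²_E = ((26−4)/6)² = 13.444
te_F = (1 + 4·2 + 9)/6 = 18/6 = 3; σ²_F = ((9−1)/6)² = 1.778
te_G = (2 + 4·5 + 8)/6 = 30/6 = 5; σ²_G = ((8−2)/6)² = 1.000
te_H = (8 + 4·10 + 12)/6 = 60/6 = 10; σ²_H = ((12−8)/6)² = 0.444
te_I = (7 + 4·12 + 17)/6 = 72/6 = 12; σ²_I = ((17−7)/6)² = 2.778

Forward pass:
ES_A = 0; EF_A = 6
ES_B = 0; EF_B = 4
ES_C = 0; EF_C = 14
ES_D = 0; EF_D = 6
ES_E = max(EF_A=6, EF_B=4) = 6; EF_E = 6+11 = 17
ES_F = 14; EF_F = 14+3 = 17
ES_G = 17; EF_G = 17+5 = 22
ES_H = max(EF_B=4, EF_C=14) = 14; EF_H = 14+10 = 24
ES_I = max(EF_A=6, EF_D=6, EF_F=17, EF_G=22, EF_H=24) = 24; EF_I = 24+12 = 36
Expected project duration μ = 36 days. Critical path: C → H → I.

Variance along critical path = 0.111 + 0.444 + 2.778 = 3.333; σ = √3.333 = 1.826 days.
Z = (33 − 36) / 1.826 = -1.643
P(T ≤ 33) = Φ(-1.643) ≈ 0.050

0.050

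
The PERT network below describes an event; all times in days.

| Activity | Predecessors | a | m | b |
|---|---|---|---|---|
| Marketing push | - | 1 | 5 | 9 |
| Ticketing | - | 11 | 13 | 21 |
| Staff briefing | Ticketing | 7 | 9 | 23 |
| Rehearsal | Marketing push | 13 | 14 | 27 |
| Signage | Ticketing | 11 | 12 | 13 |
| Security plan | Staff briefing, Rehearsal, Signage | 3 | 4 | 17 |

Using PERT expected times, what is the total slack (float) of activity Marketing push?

te_Marketing push = (1 + 4·5 + 9)/6 = 30/6 = 5
te_Ticketing = (11 + 4·13 + 21)/6 = 84/6 = 14
te_Staff briefing = (7 + 4·9 + 23)/6 = 66/6 = 11
te_Rehearsal = (13 + 4·14 + 27)/6 = 96/6 = 16
te_Signage = (11 + 4·12 + 13)/6 = 72/6 = 12
te_Security plan = (3 + 4·4 + 17)/6 = 36/6 = 6

Forward pass:
ES_Marketing push = 0; EF_Marketing push = 5
ES_Ticketing = 0; EF_Ticketing = 14
ES_Staff briefing = 14; EF_Staff briefing = 14+11 = 25
ES_Rehearsal = 5; EF_Rehearsal = 5+16 = 21
ES_Signage = 14; EF_Signage = 14+12 = 26
ES_Security plan = max(EF_Staff briefing=25, EF_Rehearsal=21, EF_Signage=26) = 26; EF_Security plan = 26+6 = 32
Expected project duration μ = 32 days. Critical path: Ticketing → Signage → Security plan.

Backward pass:
LF_Security plan = 32; LS_Security plan = 32−6 = 26
LF_Signage = LS_Security plan = 26; LS_Signage = 26−12 = 14
LF_Rehearsal = LS_Security plan = 26; LS_Rehearsal = 26−16 = 10
LF_Staff briefing = LS_Security plan = 26; LS_Staff briefing = 26−11 = 15
LF_Ticketing = min(LS_Staff briefing=15, LS_Signage=14) = 14; LS_Ticketing = 14−14 = 0
LF_Marketing push = LS_Rehearsal = 10; LS_Marketing push = 10−5 = 5
Slack_Marketing push = LS_Marketing push − ES_Marketing push = 5 − 0 = 5

5 days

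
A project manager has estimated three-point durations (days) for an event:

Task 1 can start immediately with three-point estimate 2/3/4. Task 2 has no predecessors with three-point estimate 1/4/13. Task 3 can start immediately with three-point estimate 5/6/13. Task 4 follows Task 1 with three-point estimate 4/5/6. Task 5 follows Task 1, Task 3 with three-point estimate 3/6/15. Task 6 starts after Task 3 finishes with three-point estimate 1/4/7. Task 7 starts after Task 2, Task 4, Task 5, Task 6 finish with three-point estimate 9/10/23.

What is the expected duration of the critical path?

te_Task 1 = (2 + 4·3 + 4)/6 = 18/6 = 3
te_Task 2 = (1 + 4·4 + 13)/6 = 30/6 = 5
te_Task 3 = (5 + 4·6 + 13)/6 = 42/6 = 7
te_Task 4 = (4 + 4·5 + 6)/6 = 30/6 = 5
te_Task 5 = (3 + 4·6 + 15)/6 = 42/6 = 7
te_Task 6 = (1 + 4·4 + 7)/6 = 24/6 = 4
te_Task 7 = (9 + 4·10 + 23)/6 = 72/6 = 12

Forward pass:
ES_Task 1 = 0; EF_Task 1 = 3
ES_Task 2 = 0; EF_Task 2 = 5
ES_Task 3 = 0; EF_Task 3 = 7
ES_Task 4 = 3; EF_Task 4 = 3+5 = 8
ES_Task 5 = max(EF_Task 1=3, EF_Task 3=7) = 7; EF_Task 5 = 7+7 = 14
ES_Task 6 = 7; EF_Task 6 = 7+4 = 11
ES_Task 7 = max(EF_Task 2=5, EF_Task 4=8, EF_Task 5=14, EF_Task 6=11) = 14; EF_Task 7 = 14+12 = 26
Expected project duration μ = 26 days. Critical path: Task 3 → Task 5 → Task 7.

26 days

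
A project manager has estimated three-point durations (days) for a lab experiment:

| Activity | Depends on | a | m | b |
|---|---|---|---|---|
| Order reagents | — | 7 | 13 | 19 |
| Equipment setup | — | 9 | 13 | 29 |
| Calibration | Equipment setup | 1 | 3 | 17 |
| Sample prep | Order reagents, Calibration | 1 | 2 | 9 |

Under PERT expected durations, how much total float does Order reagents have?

7 days

te_Order reagents = (7 + 4·13 + 19)/6 = 78/6 = 13
te_Equipment setup = (9 + 4·13 + 29)/6 = 90/6 = 15
te_Calibration = (1 + 4·3 + 17)/6 = 30/6 = 5
te_Sample prep = (1 + 4·2 + 9)/6 = 18/6 = 3

Forward pass:
ES_Order reagents = 0; EF_Order reagents = 13
ES_Equipment setup = 0; EF_Equipment setup = 15
ES_Calibration = 15; EF_Calibration = 15+5 = 20
ES_Sample prep = max(EF_Order reagents=13, EF_Calibration=20) = 20; EF_Sample prep = 20+3 = 23
Expected project duration μ = 23 days. Critical path: Equipment setup → Calibration → Sample prep.

Backward pass:
LF_Sample prep = 23; LS_Sample prep = 23−3 = 20
LF_Calibration = LS_Sample prep = 20; LS_Calibration = 20−5 = 15
LF_Equipment setup = LS_Calibration = 15; LS_Equipment setup = 15−15 = 0
LF_Order reagents = LS_Sample prep = 20; LS_Order reagents = 20−13 = 7
Slack_Order reagents = LS_Order reagents − ES_Order reagents = 7 − 0 = 7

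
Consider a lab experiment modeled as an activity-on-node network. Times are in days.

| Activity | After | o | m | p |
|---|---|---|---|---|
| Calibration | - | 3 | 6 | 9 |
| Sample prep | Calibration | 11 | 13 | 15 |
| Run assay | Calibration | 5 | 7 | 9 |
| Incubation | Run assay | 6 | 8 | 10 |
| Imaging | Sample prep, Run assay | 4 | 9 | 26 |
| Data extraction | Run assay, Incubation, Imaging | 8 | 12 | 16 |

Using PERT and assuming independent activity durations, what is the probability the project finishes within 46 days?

te_Calibration = (3 + 4·6 + 9)/6 = 36/6 = 6; σ²_Calibration = ((9−3)/6)² = 1.000
te_Sample prep = (11 + 4·13 + 15)/6 = 78/6 = 13; σ²_Sample prep = ((15−11)/6)² = 0.444
te_Run assay = (5 + 4·7 + 9)/6 = 42/6 = 7; σ²_Run assay = ((9−5)/6)² = 0.444
te_Incubation = (6 + 4·8 + 10)/6 = 48/6 = 8; σ²_Incubation = ((10−6)/6)² = 0.444
te_Imaging = (4 + 4·9 + 26)/6 = 66/6 = 11; σ²_Imaging = ((26−4)/6)² = 13.444
te_Data extraction = (8 + 4·12 + 16)/6 = 72/6 = 12; σ²_Data extraction = ((16−8)/6)² = 1.778

Forward pass:
ES_Calibration = 0; EF_Calibration = 6
ES_Sample prep = 6; EF_Sample prep = 6+13 = 19
ES_Run assay = 6; EF_Run assay = 6+7 = 13
ES_Incubation = 13; EF_Incubation = 13+8 = 21
ES_Imaging = max(EF_Sample prep=19, EF_Run assay=13) = 19; EF_Imaging = 19+11 = 30
ES_Data extraction = max(EF_Run assay=13, EF_Incubation=21, EF_Imaging=30) = 30; EF_Data extraction = 30+12 = 42
Expected project duration μ = 42 days. Critical path: Calibration → Sample prep → Imaging → Data extraction.

Variance along critical path = 1.000 + 0.444 + 13.444 + 1.778 = 16.667; σ = √16.667 = 4.082 days.
Z = (46 − 42) / 4.082 = 0.980
P(T ≤ 46) = Φ(0.980) ≈ 0.836

0.836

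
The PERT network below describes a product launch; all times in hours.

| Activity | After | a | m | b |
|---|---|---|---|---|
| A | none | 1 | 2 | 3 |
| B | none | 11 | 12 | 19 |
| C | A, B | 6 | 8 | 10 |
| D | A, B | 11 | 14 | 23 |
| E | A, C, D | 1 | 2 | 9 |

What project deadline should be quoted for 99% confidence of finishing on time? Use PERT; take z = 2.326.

37.4 hours

te_A = (1 + 4·2 + 3)/6 = 12/6 = 2; σ²_A = ((3−1)/6)² = 0.111
te_B = (11 + 4·12 + 19)/6 = 78/6 = 13; σ²_B = ((19−11)/6)² = 1.778
te_C = (6 + 4·8 + 10)/6 = 48/6 = 8; σ²_C = ((10−6)/6)² = 0.444
te_D = (11 + 4·14 + 23)/6 = 90/6 = 15; σ²_D = ((23−11)/6)² = 4.000
te_E = (1 + 4·2 + 9)/6 = 18/6 = 3; σ²_E = ((9−1)/6)² = 1.778

Forward pass:
ES_A = 0; EF_A = 2
ES_B = 0; EF_B = 13
ES_C = max(EF_A=2, EF_B=13) = 13; EF_C = 13+8 = 21
ES_D = max(EF_A=2, EF_B=13) = 13; EF_D = 13+15 = 28
ES_E = max(EF_A=2, EF_C=21, EF_D=28) = 28; EF_E = 28+3 = 31
Expected project duration μ = 31 hours. Critical path: B → D → E.

Variance along critical path = 1.778 + 4.000 + 1.778 = 7.556; σ = 2.749 hours.
D = μ + z·σ = 31 + 2.326·2.749 = 37.4 hours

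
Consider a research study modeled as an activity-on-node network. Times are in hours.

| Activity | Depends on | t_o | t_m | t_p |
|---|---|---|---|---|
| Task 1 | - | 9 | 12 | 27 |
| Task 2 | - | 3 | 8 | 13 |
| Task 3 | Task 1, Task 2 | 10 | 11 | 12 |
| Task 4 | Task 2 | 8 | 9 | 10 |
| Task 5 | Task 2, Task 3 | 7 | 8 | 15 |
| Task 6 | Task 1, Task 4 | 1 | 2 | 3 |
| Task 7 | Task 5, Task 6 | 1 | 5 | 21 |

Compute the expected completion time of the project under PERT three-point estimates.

te_Task 1 = (9 + 4·12 + 27)/6 = 84/6 = 14
te_Task 2 = (3 + 4·8 + 13)/6 = 48/6 = 8
te_Task 3 = (10 + 4·11 + 12)/6 = 66/6 = 11
te_Task 4 = (8 + 4·9 + 10)/6 = 54/6 = 9
te_Task 5 = (7 + 4·8 + 15)/6 = 54/6 = 9
te_Task 6 = (1 + 4·2 + 3)/6 = 12/6 = 2
te_Task 7 = (1 + 4·5 + 21)/6 = 42/6 = 7

Forward pass:
ES_Task 1 = 0; EF_Task 1 = 14
ES_Task 2 = 0; EF_Task 2 = 8
ES_Task 3 = max(EF_Task 1=14, EF_Task 2=8) = 14; EF_Task 3 = 14+11 = 25
ES_Task 4 = 8; EF_Task 4 = 8+9 = 17
ES_Task 5 = max(EF_Task 2=8, EF_Task 3=25) = 25; EF_Task 5 = 25+9 = 34
ES_Task 6 = max(EF_Task 1=14, EF_Task 4=17) = 17; EF_Task 6 = 17+2 = 19
ES_Task 7 = max(EF_Task 5=34, EF_Task 6=19) = 34; EF_Task 7 = 34+7 = 41
Expected project duration μ = 41 hours. Critical path: Task 1 → Task 3 → Task 5 → Task 7.

41 hours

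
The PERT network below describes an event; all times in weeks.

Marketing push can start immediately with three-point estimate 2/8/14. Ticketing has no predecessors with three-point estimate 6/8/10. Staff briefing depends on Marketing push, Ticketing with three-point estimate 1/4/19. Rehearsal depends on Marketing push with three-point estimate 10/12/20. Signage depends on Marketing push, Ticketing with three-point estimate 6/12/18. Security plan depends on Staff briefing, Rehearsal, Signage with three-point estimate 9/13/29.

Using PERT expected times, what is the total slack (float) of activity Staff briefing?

te_Marketing push = (2 + 4·8 + 14)/6 = 48/6 = 8
te_Ticketing = (6 + 4·8 + 10)/6 = 48/6 = 8
te_Staff briefing = (1 + 4·4 + 19)/6 = 36/6 = 6
te_Rehearsal = (10 + 4·12 + 20)/6 = 78/6 = 13
te_Signage = (6 + 4·12 + 18)/6 = 72/6 = 12
te_Security plan = (9 + 4·13 + 29)/6 = 90/6 = 15

Forward pass:
ES_Marketing push = 0; EF_Marketing push = 8
ES_Ticketing = 0; EF_Ticketing = 8
ES_Staff briefing = max(EF_Marketing push=8, EF_Ticketing=8) = 8; EF_Staff briefing = 8+6 = 14
ES_Rehearsal = 8; EF_Rehearsal = 8+13 = 21
ES_Signage = max(EF_Marketing push=8, EF_Ticketing=8) = 8; EF_Signage = 8+12 = 20
ES_Security plan = max(EF_Staff briefing=14, EF_Rehearsal=21, EF_Signage=20) = 21; EF_Security plan = 21+15 = 36
Expected project duration μ = 36 weeks. Critical path: Marketing push → Rehearsal → Security plan.

Backward pass:
LF_Security plan = 36; LS_Security plan = 36−15 = 21
LF_Signage = LS_Security plan = 21; LS_Signage = 21−12 = 9
LF_Rehearsal = LS_Security plan = 21; LS_Rehearsal = 21−13 = 8
LF_Staff briefing = LS_Security plan = 21; LS_Staff briefing = 21−6 = 15
LF_Ticketing = min(LS_Staff briefing=15, LS_Signage=9) = 9; LS_Ticketing = 9−8 = 1
LF_Marketing push = min(LS_Staff briefing=15, LS_Rehearsal=8, LS_Signage=9) = 8; LS_Marketing push = 8−8 = 0
Slack_Staff briefing = LS_Staff briefing − ES_Staff briefing = 15 − 8 = 7

7 weeks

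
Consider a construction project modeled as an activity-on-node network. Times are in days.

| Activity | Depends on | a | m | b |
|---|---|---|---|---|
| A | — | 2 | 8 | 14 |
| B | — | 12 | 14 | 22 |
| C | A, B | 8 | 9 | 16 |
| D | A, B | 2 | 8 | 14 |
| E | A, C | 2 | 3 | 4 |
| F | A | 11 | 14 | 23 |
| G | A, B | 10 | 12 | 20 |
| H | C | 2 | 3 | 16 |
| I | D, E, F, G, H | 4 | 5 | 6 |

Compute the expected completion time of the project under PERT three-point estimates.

35 days

te_A = (2 + 4·8 + 14)/6 = 48/6 = 8
te_B = (12 + 4·14 + 22)/6 = 90/6 = 15
te_C = (8 + 4·9 + 16)/6 = 60/6 = 10
te_D = (2 + 4·8 + 14)/6 = 48/6 = 8
te_E = (2 + 4·3 + 4)/6 = 18/6 = 3
te_F = (11 + 4·14 + 23)/6 = 90/6 = 15
te_G = (10 + 4·12 + 20)/6 = 78/6 = 13
te_H = (2 + 4·3 + 16)/6 = 30/6 = 5
te_I = (4 + 4·5 + 6)/6 = 30/6 = 5

Forward pass:
ES_A = 0; EF_A = 8
ES_B = 0; EF_B = 15
ES_C = max(EF_A=8, EF_B=15) = 15; EF_C = 15+10 = 25
ES_D = max(EF_A=8, EF_B=15) = 15; EF_D = 15+8 = 23
ES_E = max(EF_A=8, EF_C=25) = 25; EF_E = 25+3 = 28
ES_F = 8; EF_F = 8+15 = 23
ES_G = max(EF_A=8, EF_B=15) = 15; EF_G = 15+13 = 28
ES_H = 25; EF_H = 25+5 = 30
ES_I = max(EF_D=23, EF_E=28, EF_F=23, EF_G=28, EF_H=30) = 30; EF_I = 30+5 = 35
Expected project duration μ = 35 days. Critical path: B → C → H → I.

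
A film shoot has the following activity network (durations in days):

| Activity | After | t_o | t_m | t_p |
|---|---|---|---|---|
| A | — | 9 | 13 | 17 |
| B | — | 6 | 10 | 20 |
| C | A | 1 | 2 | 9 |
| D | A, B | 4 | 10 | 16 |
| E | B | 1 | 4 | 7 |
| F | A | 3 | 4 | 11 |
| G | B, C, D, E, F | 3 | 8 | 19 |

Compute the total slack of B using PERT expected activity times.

te_A = (9 + 4·13 + 17)/6 = 78/6 = 13
te_B = (6 + 4·10 + 20)/6 = 66/6 = 11
te_C = (1 + 4·2 + 9)/6 = 18/6 = 3
te_D = (4 + 4·10 + 16)/6 = 60/6 = 10
te_E = (1 + 4·4 + 7)/6 = 24/6 = 4
te_F = (3 + 4·4 + 11)/6 = 30/6 = 5
te_G = (3 + 4·8 + 19)/6 = 54/6 = 9

Forward pass:
ES_A = 0; EF_A = 13
ES_B = 0; EF_B = 11
ES_C = 13; EF_C = 13+3 = 16
ES_D = max(EF_A=13, EF_B=11) = 13; EF_D = 13+10 = 23
ES_E = 11; EF_E = 11+4 = 15
ES_F = 13; EF_F = 13+5 = 18
ES_G = max(EF_B=11, EF_C=16, EF_D=23, EF_E=15, EF_F=18) = 23; EF_G = 23+9 = 32
Expected project duration μ = 32 days. Critical path: A → D → G.

Backward pass:
LF_G = 32; LS_G = 32−9 = 23
LF_F = LS_G = 23; LS_F = 23−5 = 18
LF_E = LS_G = 23; LS_E = 23−4 = 19
LF_D = LS_G = 23; LS_D = 23−10 = 13
LF_C = LS_G = 23; LS_C = 23−3 = 20
LF_B = min(LS_D=13, LS_E=19, LS_G=23) = 13; LS_B = 13−11 = 2
LF_A = min(LS_C=20, LS_D=13, LS_F=18) = 13; LS_A = 13−13 = 0
Slack_B = LS_B − ES_B = 2 − 0 = 2

2 days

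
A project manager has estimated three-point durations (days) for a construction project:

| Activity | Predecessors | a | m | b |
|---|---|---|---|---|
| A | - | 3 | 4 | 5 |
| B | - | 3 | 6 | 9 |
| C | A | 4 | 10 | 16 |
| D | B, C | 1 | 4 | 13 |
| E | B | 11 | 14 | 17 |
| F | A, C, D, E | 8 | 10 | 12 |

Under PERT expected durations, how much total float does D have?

1 days

te_A = (3 + 4·4 + 5)/6 = 24/6 = 4
te_B = (3 + 4·6 + 9)/6 = 36/6 = 6
te_C = (4 + 4·10 + 16)/6 = 60/6 = 10
te_D = (1 + 4·4 + 13)/6 = 30/6 = 5
te_E = (11 + 4·14 + 17)/6 = 84/6 = 14
te_F = (8 + 4·10 + 12)/6 = 60/6 = 10

Forward pass:
ES_A = 0; EF_A = 4
ES_B = 0; EF_B = 6
ES_C = 4; EF_C = 4+10 = 14
ES_D = max(EF_B=6, EF_C=14) = 14; EF_D = 14+5 = 19
ES_E = 6; EF_E = 6+14 = 20
ES_F = max(EF_A=4, EF_C=14, EF_D=19, EF_E=20) = 20; EF_F = 20+10 = 30
Expected project duration μ = 30 days. Critical path: B → E → F.

Backward pass:
LF_F = 30; LS_F = 30−10 = 20
LF_E = LS_F = 20; LS_E = 20−14 = 6
LF_D = LS_F = 20; LS_D = 20−5 = 15
LF_C = min(LS_D=15, LS_F=20) = 15; LS_C = 15−10 = 5
LF_B = min(LS_D=15, LS_E=6) = 6; LS_B = 6−6 = 0
LF_A = min(LS_C=5, LS_F=20) = 5; LS_A = 5−4 = 1
Slack_D = LS_D − ES_D = 15 − 14 = 1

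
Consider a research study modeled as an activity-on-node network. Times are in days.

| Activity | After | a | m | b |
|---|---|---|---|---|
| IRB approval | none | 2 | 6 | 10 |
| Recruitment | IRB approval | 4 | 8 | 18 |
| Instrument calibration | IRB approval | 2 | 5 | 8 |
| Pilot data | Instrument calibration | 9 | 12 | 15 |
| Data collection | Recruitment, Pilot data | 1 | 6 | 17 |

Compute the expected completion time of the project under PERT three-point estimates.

te_IRB approval = (2 + 4·6 + 10)/6 = 36/6 = 6
te_Recruitment = (4 + 4·8 + 18)/6 = 54/6 = 9
te_Instrument calibration = (2 + 4·5 + 8)/6 = 30/6 = 5
te_Pilot data = (9 + 4·12 + 15)/6 = 72/6 = 12
te_Data collection = (1 + 4·6 + 17)/6 = 42/6 = 7

Forward pass:
ES_IRB approval = 0; EF_IRB approval = 6
ES_Recruitment = 6; EF_Recruitment = 6+9 = 15
ES_Instrument calibration = 6; EF_Instrument calibration = 6+5 = 11
ES_Pilot data = 11; EF_Pilot data = 11+12 = 23
ES_Data collection = max(EF_Recruitment=15, EF_Pilot data=23) = 23; EF_Data collection = 23+7 = 30
Expected project duration μ = 30 days. Critical path: IRB approval → Instrument calibration → Pilot data → Data collection.

30 days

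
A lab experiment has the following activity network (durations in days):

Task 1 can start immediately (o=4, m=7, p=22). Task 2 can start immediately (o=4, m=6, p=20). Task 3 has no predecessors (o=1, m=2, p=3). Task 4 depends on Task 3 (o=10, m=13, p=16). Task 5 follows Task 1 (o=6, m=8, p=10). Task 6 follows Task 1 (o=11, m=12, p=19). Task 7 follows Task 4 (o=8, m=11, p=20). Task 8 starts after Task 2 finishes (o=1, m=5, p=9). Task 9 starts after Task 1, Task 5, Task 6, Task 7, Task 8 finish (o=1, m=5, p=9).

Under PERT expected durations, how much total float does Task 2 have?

14 days

te_Task 1 = (4 + 4·7 + 22)/6 = 54/6 = 9
te_Task 2 = (4 + 4·6 + 20)/6 = 48/6 = 8
te_Task 3 = (1 + 4·2 + 3)/6 = 12/6 = 2
te_Task 4 = (10 + 4·13 + 16)/6 = 78/6 = 13
te_Task 5 = (6 + 4·8 + 10)/6 = 48/6 = 8
te_Task 6 = (11 + 4·12 + 19)/6 = 78/6 = 13
te_Task 7 = (8 + 4·11 + 20)/6 = 72/6 = 12
te_Task 8 = (1 + 4·5 + 9)/6 = 30/6 = 5
te_Task 9 = (1 + 4·5 + 9)/6 = 30/6 = 5

Forward pass:
ES_Task 1 = 0; EF_Task 1 = 9
ES_Task 2 = 0; EF_Task 2 = 8
ES_Task 3 = 0; EF_Task 3 = 2
ES_Task 4 = 2; EF_Task 4 = 2+13 = 15
ES_Task 5 = 9; EF_Task 5 = 9+8 = 17
ES_Task 6 = 9; EF_Task 6 = 9+13 = 22
ES_Task 7 = 15; EF_Task 7 = 15+12 = 27
ES_Task 8 = 8; EF_Task 8 = 8+5 = 13
ES_Task 9 = max(EF_Task 1=9, EF_Task 5=17, EF_Task 6=22, EF_Task 7=27, EF_Task 8=13) = 27; EF_Task 9 = 27+5 = 32
Expected project duration μ = 32 days. Critical path: Task 3 → Task 4 → Task 7 → Task 9.

Backward pass:
LF_Task 9 = 32; LS_Task 9 = 32−5 = 27
LF_Task 8 = LS_Task 9 = 27; LS_Task 8 = 27−5 = 22
LF_Task 7 = LS_Task 9 = 27; LS_Task 7 = 27−12 = 15
LF_Task 6 = LS_Task 9 = 27; LS_Task 6 = 27−13 = 14
LF_Task 5 = LS_Task 9 = 27; LS_Task 5 = 27−8 = 19
LF_Task 4 = LS_Task 7 = 15; LS_Task 4 = 15−13 = 2
LF_Task 3 = LS_Task 4 = 2; LS_Task 3 = 2−2 = 0
LF_Task 2 = LS_Task 8 = 22; LS_Task 2 = 22−8 = 14
LF_Task 1 = min(LS_Task 5=19, LS_Task 6=14, LS_Task 9=27) = 14; LS_Task 1 = 14−9 = 5
Slack_Task 2 = LS_Task 2 − ES_Task 2 = 14 − 0 = 14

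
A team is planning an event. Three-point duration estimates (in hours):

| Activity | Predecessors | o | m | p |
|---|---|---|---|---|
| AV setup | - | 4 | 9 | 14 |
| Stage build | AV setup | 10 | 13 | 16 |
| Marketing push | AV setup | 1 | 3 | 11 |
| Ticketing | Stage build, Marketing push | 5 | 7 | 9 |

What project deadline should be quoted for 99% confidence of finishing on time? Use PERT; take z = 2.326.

te_AV setup = (4 + 4·9 + 14)/6 = 54/6 = 9; σ²_AV setup = ((14−4)/6)² = 2.778
te_Stage build = (10 + 4·13 + 16)/6 = 78/6 = 13; σ²_Stage build = ((16−10)/6)² = 1.000
te_Marketing push = (1 + 4·3 + 11)/6 = 24/6 = 4; σ²_Marketing push = ((11−1)/6)² = 2.778
te_Ticketing = (5 + 4·7 + 9)/6 = 42/6 = 7; σ²_Ticketing = ((9−5)/6)² = 0.444

Forward pass:
ES_AV setup = 0; EF_AV setup = 9
ES_Stage build = 9; EF_Stage build = 9+13 = 22
ES_Marketing push = 9; EF_Marketing push = 9+4 = 13
ES_Ticketing = max(EF_Stage build=22, EF_Marketing push=13) = 22; EF_Ticketing = 22+7 = 29
Expected project duration μ = 29 hours. Critical path: AV setup → Stage build → Ticketing.

Variance along critical path = 2.778 + 1.000 + 0.444 = 4.222; σ = 2.055 hours.
D = μ + z·σ = 29 + 2.326·2.055 = 33.8 hours

33.8 hours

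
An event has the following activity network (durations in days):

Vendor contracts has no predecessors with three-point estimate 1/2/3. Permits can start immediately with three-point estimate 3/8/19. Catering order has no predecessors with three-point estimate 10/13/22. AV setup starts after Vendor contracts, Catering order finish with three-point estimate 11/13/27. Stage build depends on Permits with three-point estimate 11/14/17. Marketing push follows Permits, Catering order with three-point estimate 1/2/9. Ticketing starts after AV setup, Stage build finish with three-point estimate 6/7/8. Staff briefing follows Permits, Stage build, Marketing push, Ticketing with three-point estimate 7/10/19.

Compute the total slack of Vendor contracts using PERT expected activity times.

te_Vendor contracts = (1 + 4·2 + 3)/6 = 12/6 = 2
te_Permits = (3 + 4·8 + 19)/6 = 54/6 = 9
te_Catering order = (10 + 4·13 + 22)/6 = 84/6 = 14
te_AV setup = (11 + 4·13 + 27)/6 = 90/6 = 15
te_Stage build = (11 + 4·14 + 17)/6 = 84/6 = 14
te_Marketing push = (1 + 4·2 + 9)/6 = 18/6 = 3
te_Ticketing = (6 + 4·7 + 8)/6 = 42/6 = 7
te_Staff briefing = (7 + 4·10 + 19)/6 = 66/6 = 11

Forward pass:
ES_Vendor contracts = 0; EF_Vendor contracts = 2
ES_Permits = 0; EF_Permits = 9
ES_Catering order = 0; EF_Catering order = 14
ES_AV setup = max(EF_Vendor contracts=2, EF_Catering order=14) = 14; EF_AV setup = 14+15 = 29
ES_Stage build = 9; EF_Stage build = 9+14 = 23
ES_Marketing push = max(EF_Permits=9, EF_Catering order=14) = 14; EF_Marketing push = 14+3 = 17
ES_Ticketing = max(EF_AV setup=29, EF_Stage build=23) = 29; EF_Ticketing = 29+7 = 36
ES_Staff briefing = max(EF_Permits=9, EF_Stage build=23, EF_Marketing push=17, EF_Ticketing=36) = 36; EF_Staff briefing = 36+11 = 47
Expected project duration μ = 47 days. Critical path: Catering order → AV setup → Ticketing → Staff briefing.

Backward pass:
LF_Staff briefing = 47; LS_Staff briefing = 47−11 = 36
LF_Ticketing = LS_Staff briefing = 36; LS_Ticketing = 36−7 = 29
LF_Marketing push = LS_Staff briefing = 36; LS_Marketing push = 36−3 = 33
LF_Stage build = min(LS_Ticketing=29, LS_Staff briefing=36) = 29; LS_Stage build = 29−14 = 15
LF_AV setup = LS_Ticketing = 29; LS_AV setup = 29−15 = 14
LF_Catering order = min(LS_AV setup=14, LS_Marketing push=33) = 14; LS_Catering order = 14−14 = 0
LF_Permits = min(LS_Stage build=15, LS_Marketing push=33, LS_Staff briefing=36) = 15; LS_Permits = 15−9 = 6
LF_Vendor contracts = LS_AV setup = 14; LS_Vendor contracts = 14−2 = 12
Slack_Vendor contracts = LS_Vendor contracts − ES_Vendor contracts = 12 − 0 = 12

12 days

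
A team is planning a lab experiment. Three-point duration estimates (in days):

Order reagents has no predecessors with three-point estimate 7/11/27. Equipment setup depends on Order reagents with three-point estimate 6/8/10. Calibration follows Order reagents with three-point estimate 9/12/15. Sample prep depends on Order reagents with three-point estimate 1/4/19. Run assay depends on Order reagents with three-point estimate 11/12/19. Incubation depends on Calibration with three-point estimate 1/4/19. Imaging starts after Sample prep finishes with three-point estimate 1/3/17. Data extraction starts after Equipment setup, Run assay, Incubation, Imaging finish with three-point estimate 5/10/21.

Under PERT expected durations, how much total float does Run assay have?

5 days

te_Order reagents = (7 + 4·11 + 27)/6 = 78/6 = 13
te_Equipment setup = (6 + 4·8 + 10)/6 = 48/6 = 8
te_Calibration = (9 + 4·12 + 15)/6 = 72/6 = 12
te_Sample prep = (1 + 4·4 + 19)/6 = 36/6 = 6
te_Run assay = (11 + 4·12 + 19)/6 = 78/6 = 13
te_Incubation = (1 + 4·4 + 19)/6 = 36/6 = 6
te_Imaging = (1 + 4·3 + 17)/6 = 30/6 = 5
te_Data extraction = (5 + 4·10 + 21)/6 = 66/6 = 11

Forward pass:
ES_Order reagents = 0; EF_Order reagents = 13
ES_Equipment setup = 13; EF_Equipment setup = 13+8 = 21
ES_Calibration = 13; EF_Calibration = 13+12 = 25
ES_Sample prep = 13; EF_Sample prep = 13+6 = 19
ES_Run assay = 13; EF_Run assay = 13+13 = 26
ES_Incubation = 25; EF_Incubation = 25+6 = 31
ES_Imaging = 19; EF_Imaging = 19+5 = 24
ES_Data extraction = max(EF_Equipment setup=21, EF_Run assay=26, EF_Incubation=31, EF_Imaging=24) = 31; EF_Data extraction = 31+11 = 42
Expected project duration μ = 42 days. Critical path: Order reagents → Calibration → Incubation → Data extraction.

Backward pass:
LF_Data extraction = 42; LS_Data extraction = 42−11 = 31
LF_Imaging = LS_Data extraction = 31; LS_Imaging = 31−5 = 26
LF_Incubation = LS_Data extraction = 31; LS_Incubation = 31−6 = 25
LF_Run assay = LS_Data extraction = 31; LS_Run assay = 31−13 = 18
LF_Sample prep = LS_Imaging = 26; LS_Sample prep = 26−6 = 20
LF_Calibration = LS_Incubation = 25; LS_Calibration = 25−12 = 13
LF_Equipment setup = LS_Data extraction = 31; LS_Equipment setup = 31−8 = 23
LF_Order reagents = min(LS_Equipment setup=23, LS_Calibration=13, LS_Sample prep=20, LS_Run assay=18) = 13; LS_Order reagents = 13−13 = 0
Slack_Run assay = LS_Run assay − ES_Run assay = 18 − 13 = 5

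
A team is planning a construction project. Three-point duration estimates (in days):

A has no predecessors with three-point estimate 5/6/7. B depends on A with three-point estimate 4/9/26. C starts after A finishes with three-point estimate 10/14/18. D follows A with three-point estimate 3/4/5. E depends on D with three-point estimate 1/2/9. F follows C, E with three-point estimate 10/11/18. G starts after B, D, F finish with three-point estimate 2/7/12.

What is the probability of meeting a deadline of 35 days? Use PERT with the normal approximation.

0.058

te_A = (5 + 4·6 + 7)/6 = 36/6 = 6; σ²_A = ((7−5)/6)² = 0.111
te_B = (4 + 4·9 + 26)/6 = 66/6 = 11; σ²_B = ((26−4)/6)² = 13.444
te_C = (10 + 4·14 + 18)/6 = 84/6 = 14; σ²_C = ((18−10)/6)² = 1.778
te_D = (3 + 4·4 + 5)/6 = 24/6 = 4; σ²_D = ((5−3)/6)² = 0.111
te_E = (1 + 4·2 + 9)/6 = 18/6 = 3; σ²_E = ((9−1)/6)² = 1.778
te_F = (10 + 4·11 + 18)/6 = 72/6 = 12; σ²_F = ((18−10)/6)² = 1.778
te_G = (2 + 4·7 + 12)/6 = 42/6 = 7; σ²_G = ((12−2)/6)² = 2.778

Forward pass:
ES_A = 0; EF_A = 6
ES_B = 6; EF_B = 6+11 = 17
ES_C = 6; EF_C = 6+14 = 20
ES_D = 6; EF_D = 6+4 = 10
ES_E = 10; EF_E = 10+3 = 13
ES_F = max(EF_C=20, EF_E=13) = 20; EF_F = 20+12 = 32
ES_G = max(EF_B=17, EF_D=10, EF_F=32) = 32; EF_G = 32+7 = 39
Expected project duration μ = 39 days. Critical path: A → C → F → G.

Variance along critical path = 0.111 + 1.778 + 1.778 + 2.778 = 6.444; σ = √6.444 = 2.539 days.
Z = (35 − 39) / 2.539 = -1.576
P(T ≤ 35) = Φ(-1.576) ≈ 0.058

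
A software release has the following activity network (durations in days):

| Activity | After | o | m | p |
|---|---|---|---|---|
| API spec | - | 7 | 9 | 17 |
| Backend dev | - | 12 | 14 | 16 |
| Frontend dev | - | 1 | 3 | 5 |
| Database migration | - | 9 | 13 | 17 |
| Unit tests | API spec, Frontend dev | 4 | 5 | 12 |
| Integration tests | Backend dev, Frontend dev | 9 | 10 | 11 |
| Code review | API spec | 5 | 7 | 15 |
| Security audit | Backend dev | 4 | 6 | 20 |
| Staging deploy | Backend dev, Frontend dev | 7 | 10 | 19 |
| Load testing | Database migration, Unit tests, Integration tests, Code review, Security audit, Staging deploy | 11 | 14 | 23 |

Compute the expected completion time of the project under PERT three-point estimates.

te_API spec = (7 + 4·9 + 17)/6 = 60/6 = 10
te_Backend dev = (12 + 4·14 + 16)/6 = 84/6 = 14
te_Frontend dev = (1 + 4·3 + 5)/6 = 18/6 = 3
te_Database migration = (9 + 4·13 + 17)/6 = 78/6 = 13
te_Unit tests = (4 + 4·5 + 12)/6 = 36/6 = 6
te_Integration tests = (9 + 4·10 + 11)/6 = 60/6 = 10
te_Code review = (5 + 4·7 + 15)/6 = 48/6 = 8
te_Security audit = (4 + 4·6 + 20)/6 = 48/6 = 8
te_Staging deploy = (7 + 4·10 + 19)/6 = 66/6 = 11
te_Load testing = (11 + 4·14 + 23)/6 = 90/6 = 15

Forward pass:
ES_API spec = 0; EF_API spec = 10
ES_Backend dev = 0; EF_Backend dev = 14
ES_Frontend dev = 0; EF_Frontend dev = 3
ES_Database migration = 0; EF_Database migration = 13
ES_Unit tests = max(EF_API spec=10, EF_Frontend dev=3) = 10; EF_Unit tests = 10+6 = 16
ES_Integration tests = max(EF_Backend dev=14, EF_Frontend dev=3) = 14; EF_Integration tests = 14+10 = 24
ES_Code review = 10; EF_Code review = 10+8 = 18
ES_Security audit = 14; EF_Security audit = 14+8 = 22
ES_Staging deploy = max(EF_Backend dev=14, EF_Frontend dev=3) = 14; EF_Staging deploy = 14+11 = 25
ES_Load testing = max(EF_Database migration=13, EF_Unit tests=16, EF_Integration tests=24, EF_Code review=18, EF_Security audit=22, EF_Staging deploy=25) = 25; EF_Load testing = 25+15 = 40
Expected project duration μ = 40 days. Critical path: Backend dev → Staging deploy → Load testing.

40 days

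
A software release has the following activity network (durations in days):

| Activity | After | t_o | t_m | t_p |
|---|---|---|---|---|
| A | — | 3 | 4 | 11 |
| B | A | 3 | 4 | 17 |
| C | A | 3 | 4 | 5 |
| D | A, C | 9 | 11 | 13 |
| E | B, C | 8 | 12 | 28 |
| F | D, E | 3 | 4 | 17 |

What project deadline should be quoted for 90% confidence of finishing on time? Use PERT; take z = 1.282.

te_A = (3 + 4·4 + 11)/6 = 30/6 = 5; σ²_A = ((11−3)/6)² = 1.778
te_B = (3 + 4·4 + 17)/6 = 36/6 = 6; σ²_B = ((17−3)/6)² = 5.444
te_C = (3 + 4·4 + 5)/6 = 24/6 = 4; σ²_C = ((5−3)/6)² = 0.111
te_D = (9 + 4·11 + 13)/6 = 66/6 = 11; σ²_D = ((13−9)/6)² = 0.444
te_E = (8 + 4·12 + 28)/6 = 84/6 = 14; σ²_E = ((28−8)/6)² = 11.111
te_F = (3 + 4·4 + 17)/6 = 36/6 = 6; σ²_F = ((17−3)/6)² = 5.444

Forward pass:
ES_A = 0; EF_A = 5
ES_B = 5; EF_B = 5+6 = 11
ES_C = 5; EF_C = 5+4 = 9
ES_D = max(EF_A=5, EF_C=9) = 9; EF_D = 9+11 = 20
ES_E = max(EF_B=11, EF_C=9) = 11; EF_E = 11+14 = 25
ES_F = max(EF_D=20, EF_E=25) = 25; EF_F = 25+6 = 31
Expected project duration μ = 31 days. Critical path: A → B → E → F.

Variance along critical path = 1.778 + 5.444 + 11.111 + 5.444 = 23.778; σ = 4.876 days.
D = μ + z·σ = 31 + 1.282·4.876 = 37.3 days

37.3 days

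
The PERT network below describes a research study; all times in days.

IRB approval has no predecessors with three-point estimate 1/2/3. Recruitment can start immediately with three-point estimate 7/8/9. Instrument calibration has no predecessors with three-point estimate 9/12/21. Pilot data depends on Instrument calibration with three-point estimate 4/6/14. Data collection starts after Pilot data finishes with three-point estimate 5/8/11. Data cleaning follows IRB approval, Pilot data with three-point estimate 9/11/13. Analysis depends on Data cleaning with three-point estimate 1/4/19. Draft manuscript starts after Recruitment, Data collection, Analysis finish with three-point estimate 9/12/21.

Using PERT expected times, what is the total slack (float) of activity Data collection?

te_IRB approval = (1 + 4·2 + 3)/6 = 12/6 = 2
te_Recruitment = (7 + 4·8 + 9)/6 = 48/6 = 8
te_Instrument calibration = (9 + 4·12 + 21)/6 = 78/6 = 13
te_Pilot data = (4 + 4·6 + 14)/6 = 42/6 = 7
te_Data collection = (5 + 4·8 + 11)/6 = 48/6 = 8
te_Data cleaning = (9 + 4·11 + 13)/6 = 66/6 = 11
te_Analysis = (1 + 4·4 + 19)/6 = 36/6 = 6
te_Draft manuscript = (9 + 4·12 + 21)/6 = 78/6 = 13

Forward pass:
ES_IRB approval = 0; EF_IRB approval = 2
ES_Recruitment = 0; EF_Recruitment = 8
ES_Instrument calibration = 0; EF_Instrument calibration = 13
ES_Pilot data = 13; EF_Pilot data = 13+7 = 20
ES_Data collection = 20; EF_Data collection = 20+8 = 28
ES_Data cleaning = max(EF_IRB approval=2, EF_Pilot data=20) = 20; EF_Data cleaning = 20+11 = 31
ES_Analysis = 31; EF_Analysis = 31+6 = 37
ES_Draft manuscript = max(EF_Recruitment=8, EF_Data collection=28, EF_Analysis=37) = 37; EF_Draft manuscript = 37+13 = 50
Expected project duration μ = 50 days. Critical path: Instrument calibration → Pilot data → Data cleaning → Analysis → Draft manuscript.

Backward pass:
LF_Draft manuscript = 50; LS_Draft manuscript = 50−13 = 37
LF_Analysis = LS_Draft manuscript = 37; LS_Analysis = 37−6 = 31
LF_Data cleaning = LS_Analysis = 31; LS_Data cleaning = 31−11 = 20
LF_Data collection = LS_Draft manuscript = 37; LS_Data collection = 37−8 = 29
LF_Pilot data = min(LS_Data collection=29, LS_Data cleaning=20) = 20; LS_Pilot data = 20−7 = 13
LF_Instrument calibration = LS_Pilot data = 13; LS_Instrument calibration = 13−13 = 0
LF_Recruitment = LS_Draft manuscript = 37; LS_Recruitment = 37−8 = 29
LF_IRB approval = LS_Data cleaning = 20; LS_IRB approval = 20−2 = 18
Slack_Data collection = LS_Data collection − ES_Data collection = 29 − 20 = 9

9 days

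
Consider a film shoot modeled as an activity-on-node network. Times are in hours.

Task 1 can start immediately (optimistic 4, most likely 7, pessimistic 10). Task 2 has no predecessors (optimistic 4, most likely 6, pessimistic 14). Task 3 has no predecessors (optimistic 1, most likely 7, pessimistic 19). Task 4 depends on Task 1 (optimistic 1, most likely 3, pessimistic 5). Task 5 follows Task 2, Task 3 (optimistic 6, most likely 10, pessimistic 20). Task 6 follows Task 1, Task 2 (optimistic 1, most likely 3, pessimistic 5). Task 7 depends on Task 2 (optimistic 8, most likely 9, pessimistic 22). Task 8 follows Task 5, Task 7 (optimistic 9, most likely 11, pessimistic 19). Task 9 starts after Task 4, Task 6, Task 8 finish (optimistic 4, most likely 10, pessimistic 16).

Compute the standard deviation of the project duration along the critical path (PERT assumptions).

4.61 hours

te_Task 1 = (4 + 4·7 + 10)/6 = 42/6 = 7; σ²_Task 1 = ((10−4)/6)² = 1.000
te_Task 2 = (4 + 4·6 + 14)/6 = 42/6 = 7; σ²_Task 2 = ((14−4)/6)² = 2.778
te_Task 3 = (1 + 4·7 + 19)/6 = 48/6 = 8; σ²_Task 3 = ((19−1)/6)² = 9.000
te_Task 4 = (1 + 4·3 + 5)/6 = 18/6 = 3; σ²_Task 4 = ((5−1)/6)² = 0.444
te_Task 5 = (6 + 4·10 + 20)/6 = 66/6 = 11; σ²_Task 5 = ((20−6)/6)² = 5.444
te_Task 6 = (1 + 4·3 + 5)/6 = 18/6 = 3; σ²_Task 6 = ((5−1)/6)² = 0.444
te_Task 7 = (8 + 4·9 + 22)/6 = 66/6 = 11; σ²_Task 7 = ((22−8)/6)² = 5.444
te_Task 8 = (9 + 4·11 + 19)/6 = 72/6 = 12; σ²_Task 8 = ((19−9)/6)² = 2.778
te_Task 9 = (4 + 4·10 + 16)/6 = 60/6 = 10; σ²_Task 9 = ((16−4)/6)² = 4.000

Forward pass:
ES_Task 1 = 0; EF_Task 1 = 7
ES_Task 2 = 0; EF_Task 2 = 7
ES_Task 3 = 0; EF_Task 3 = 8
ES_Task 4 = 7; EF_Task 4 = 7+3 = 10
ES_Task 5 = max(EF_Task 2=7, EF_Task 3=8) = 8; EF_Task 5 = 8+11 = 19
ES_Task 6 = max(EF_Task 1=7, EF_Task 2=7) = 7; EF_Task 6 = 7+3 = 10
ES_Task 7 = 7; EF_Task 7 = 7+11 = 18
ES_Task 8 = max(EF_Task 5=19, EF_Task 7=18) = 19; EF_Task 8 = 19+12 = 31
ES_Task 9 = max(EF_Task 4=10, EF_Task 6=10, EF_Task 8=31) = 31; EF_Task 9 = 31+10 = 41
Expected project duration μ = 41 hours. Critical path: Task 3 → Task 5 → Task 8 → Task 9.

Variance along critical path = 9.000 + 5.444 + 2.778 + 4.000 = 21.222
σ = √21.222 = 4.607 hours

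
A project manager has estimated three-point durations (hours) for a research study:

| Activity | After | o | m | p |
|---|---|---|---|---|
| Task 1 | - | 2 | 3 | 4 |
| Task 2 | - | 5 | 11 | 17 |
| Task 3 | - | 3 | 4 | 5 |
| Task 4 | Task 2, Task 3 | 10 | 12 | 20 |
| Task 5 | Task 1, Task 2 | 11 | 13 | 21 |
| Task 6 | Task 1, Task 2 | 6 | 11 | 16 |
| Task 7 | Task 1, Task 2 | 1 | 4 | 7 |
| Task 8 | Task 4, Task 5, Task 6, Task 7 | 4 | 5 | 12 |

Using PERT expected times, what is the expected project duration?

te_Task 1 = (2 + 4·3 + 4)/6 = 18/6 = 3
te_Task 2 = (5 + 4·11 + 17)/6 = 66/6 = 11
te_Task 3 = (3 + 4·4 + 5)/6 = 24/6 = 4
te_Task 4 = (10 + 4·12 + 20)/6 = 78/6 = 13
te_Task 5 = (11 + 4·13 + 21)/6 = 84/6 = 14
te_Task 6 = (6 + 4·11 + 16)/6 = 66/6 = 11
te_Task 7 = (1 + 4·4 + 7)/6 = 24/6 = 4
te_Task 8 = (4 + 4·5 + 12)/6 = 36/6 = 6

Forward pass:
ES_Task 1 = 0; EF_Task 1 = 3
ES_Task 2 = 0; EF_Task 2 = 11
ES_Task 3 = 0; EF_Task 3 = 4
ES_Task 4 = max(EF_Task 2=11, EF_Task 3=4) = 11; EF_Task 4 = 11+13 = 24
ES_Task 5 = max(EF_Task 1=3, EF_Task 2=11) = 11; EF_Task 5 = 11+14 = 25
ES_Task 6 = max(EF_Task 1=3, EF_Task 2=11) = 11; EF_Task 6 = 11+11 = 22
ES_Task 7 = max(EF_Task 1=3, EF_Task 2=11) = 11; EF_Task 7 = 11+4 = 15
ES_Task 8 = max(EF_Task 4=24, EF_Task 5=25, EF_Task 6=22, EF_Task 7=15) = 25; EF_Task 8 = 25+6 = 31
Expected project duration μ = 31 hours. Critical path: Task 2 → Task 5 → Task 8.

31 hours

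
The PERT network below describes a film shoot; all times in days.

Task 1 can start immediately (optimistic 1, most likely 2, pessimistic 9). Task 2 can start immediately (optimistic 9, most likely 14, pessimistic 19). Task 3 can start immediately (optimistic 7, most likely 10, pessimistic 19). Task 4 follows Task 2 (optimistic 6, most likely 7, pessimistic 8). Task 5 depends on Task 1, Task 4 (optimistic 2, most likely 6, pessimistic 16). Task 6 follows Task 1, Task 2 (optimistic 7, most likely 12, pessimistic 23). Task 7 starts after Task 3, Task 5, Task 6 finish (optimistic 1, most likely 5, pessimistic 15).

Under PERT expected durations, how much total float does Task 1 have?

12 days

te_Task 1 = (1 + 4·2 + 9)/6 = 18/6 = 3
te_Task 2 = (9 + 4·14 + 19)/6 = 84/6 = 14
te_Task 3 = (7 + 4·10 + 19)/6 = 66/6 = 11
te_Task 4 = (6 + 4·7 + 8)/6 = 42/6 = 7
te_Task 5 = (2 + 4·6 + 16)/6 = 42/6 = 7
te_Task 6 = (7 + 4·12 + 23)/6 = 78/6 = 13
te_Task 7 = (1 + 4·5 + 15)/6 = 36/6 = 6

Forward pass:
ES_Task 1 = 0; EF_Task 1 = 3
ES_Task 2 = 0; EF_Task 2 = 14
ES_Task 3 = 0; EF_Task 3 = 11
ES_Task 4 = 14; EF_Task 4 = 14+7 = 21
ES_Task 5 = max(EF_Task 1=3, EF_Task 4=21) = 21; EF_Task 5 = 21+7 = 28
ES_Task 6 = max(EF_Task 1=3, EF_Task 2=14) = 14; EF_Task 6 = 14+13 = 27
ES_Task 7 = max(EF_Task 3=11, EF_Task 5=28, EF_Task 6=27) = 28; EF_Task 7 = 28+6 = 34
Expected project duration μ = 34 days. Critical path: Task 2 → Task 4 → Task 5 → Task 7.

Backward pass:
LF_Task 7 = 34; LS_Task 7 = 34−6 = 28
LF_Task 6 = LS_Task 7 = 28; LS_Task 6 = 28−13 = 15
LF_Task 5 = LS_Task 7 = 28; LS_Task 5 = 28−7 = 21
LF_Task 4 = LS_Task 5 = 21; LS_Task 4 = 21−7 = 14
LF_Task 3 = LS_Task 7 = 28; LS_Task 3 = 28−11 = 17
LF_Task 2 = min(LS_Task 4=14, LS_Task 6=15) = 14; LS_Task 2 = 14−14 = 0
LF_Task 1 = min(LS_Task 5=21, LS_Task 6=15) = 15; LS_Task 1 = 15−3 = 12
Slack_Task 1 = LS_Task 1 − ES_Task 1 = 12 − 0 = 12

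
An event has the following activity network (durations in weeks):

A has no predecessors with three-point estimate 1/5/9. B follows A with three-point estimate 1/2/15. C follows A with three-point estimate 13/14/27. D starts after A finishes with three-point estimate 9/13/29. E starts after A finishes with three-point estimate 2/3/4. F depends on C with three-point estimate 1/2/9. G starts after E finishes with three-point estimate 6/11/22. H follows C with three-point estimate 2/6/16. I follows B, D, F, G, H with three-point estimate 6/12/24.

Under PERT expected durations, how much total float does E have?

8 weeks

te_A = (1 + 4·5 + 9)/6 = 30/6 = 5
te_B = (1 + 4·2 + 15)/6 = 24/6 = 4
te_C = (13 + 4·14 + 27)/6 = 96/6 = 16
te_D = (9 + 4·13 + 29)/6 = 90/6 = 15
te_E = (2 + 4·3 + 4)/6 = 18/6 = 3
te_F = (1 + 4·2 + 9)/6 = 18/6 = 3
te_G = (6 + 4·11 + 22)/6 = 72/6 = 12
te_H = (2 + 4·6 + 16)/6 = 42/6 = 7
te_I = (6 + 4·12 + 24)/6 = 78/6 = 13

Forward pass:
ES_A = 0; EF_A = 5
ES_B = 5; EF_B = 5+4 = 9
ES_C = 5; EF_C = 5+16 = 21
ES_D = 5; EF_D = 5+15 = 20
ES_E = 5; EF_E = 5+3 = 8
ES_F = 21; EF_F = 21+3 = 24
ES_G = 8; EF_G = 8+12 = 20
ES_H = 21; EF_H = 21+7 = 28
ES_I = max(EF_B=9, EF_D=20, EF_F=24, EF_G=20, EF_H=28) = 28; EF_I = 28+13 = 41
Expected project duration μ = 41 weeks. Critical path: A → C → H → I.

Backward pass:
LF_I = 41; LS_I = 41−13 = 28
LF_H = LS_I = 28; LS_H = 28−7 = 21
LF_G = LS_I = 28; LS_G = 28−12 = 16
LF_F = LS_I = 28; LS_F = 28−3 = 25
LF_E = LS_G = 16; LS_E = 16−3 = 13
LF_D = LS_I = 28; LS_D = 28−15 = 13
LF_C = min(LS_F=25, LS_H=21) = 21; LS_C = 21−16 = 5
LF_B = LS_I = 28; LS_B = 28−4 = 24
LF_A = min(LS_B=24, LS_C=5, LS_D=13, LS_E=13) = 5; LS_A = 5−5 = 0
Slack_E = LS_E − ES_E = 13 − 5 = 8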